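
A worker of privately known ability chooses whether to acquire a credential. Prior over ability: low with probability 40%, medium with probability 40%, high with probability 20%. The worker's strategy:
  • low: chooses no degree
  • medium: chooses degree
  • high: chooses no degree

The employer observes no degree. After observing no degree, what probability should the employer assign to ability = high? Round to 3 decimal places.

0.333

Apply Bayes' rule using the sender's strategy as the likelihood.
P(no degree) = 0.4·1 + 0.4·0 + 0.2·1 = 0.6
P(high | no degree) = (0.2·1) / 0.6 = 0.2 / 0.6 = 0.333333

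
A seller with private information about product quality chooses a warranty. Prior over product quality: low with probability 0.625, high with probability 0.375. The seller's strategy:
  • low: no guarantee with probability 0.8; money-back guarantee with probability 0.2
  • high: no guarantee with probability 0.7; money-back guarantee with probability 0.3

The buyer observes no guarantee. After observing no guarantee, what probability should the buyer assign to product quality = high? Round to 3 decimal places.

0.344

P(no guarantee) = 0.625·0.8 + 0.375·0.7 = 0.7625
P(high | no guarantee) = (0.375·0.7) / 0.7625 = 0.2625 / 0.7625 = 0.344262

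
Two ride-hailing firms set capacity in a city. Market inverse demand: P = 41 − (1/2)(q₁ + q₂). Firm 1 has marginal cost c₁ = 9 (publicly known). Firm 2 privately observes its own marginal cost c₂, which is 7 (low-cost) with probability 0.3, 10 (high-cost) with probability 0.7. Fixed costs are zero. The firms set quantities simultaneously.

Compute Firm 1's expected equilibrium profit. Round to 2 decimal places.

228.98

Type-c best response for Firm 2: q₂(c) = (41 − c) − q₁/2.
Firm 1 maximizes expected profit; its first-order condition is 41 − q₁ − (1/2)E[q₂] − 9 = 0.
Substituting E[q₂] and solving: E[c₂] = 9.1, so q₁ = (41 − 2·9 + 9.1)/(3/2) = 21.4.
E[P] = 41 − (1/2)·(q₁ + E[q₂]) = 19.7; Firm 1's expected profit = (E[P] − 9)·q₁ = (19.7 − 9)·21.4 = 228.98.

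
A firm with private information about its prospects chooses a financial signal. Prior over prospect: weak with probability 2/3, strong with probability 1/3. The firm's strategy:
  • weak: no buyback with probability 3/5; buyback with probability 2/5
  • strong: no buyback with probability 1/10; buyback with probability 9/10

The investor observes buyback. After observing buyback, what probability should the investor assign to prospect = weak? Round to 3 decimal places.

Apply Bayes' rule using the sender's strategy as the likelihood.
P(buyback) = (2/3)·(2/5) + (1/3)·(9/10) = 17/30
P(weak | buyback) = ((2/3)·(2/5)) / (17/30) = (4/15) / (17/30) = 8/17

0.471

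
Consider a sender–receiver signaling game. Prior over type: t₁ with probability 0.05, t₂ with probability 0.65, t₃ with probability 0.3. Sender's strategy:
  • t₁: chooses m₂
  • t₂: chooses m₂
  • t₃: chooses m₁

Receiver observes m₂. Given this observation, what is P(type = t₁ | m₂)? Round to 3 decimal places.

0.071

P(m₂) = 0.05·1 + 0.65·1 + 0.3·0 = 0.7
P(t₁ | m₂) = (0.05·1) / 0.7 = 0.05 / 0.7 = 0.0714286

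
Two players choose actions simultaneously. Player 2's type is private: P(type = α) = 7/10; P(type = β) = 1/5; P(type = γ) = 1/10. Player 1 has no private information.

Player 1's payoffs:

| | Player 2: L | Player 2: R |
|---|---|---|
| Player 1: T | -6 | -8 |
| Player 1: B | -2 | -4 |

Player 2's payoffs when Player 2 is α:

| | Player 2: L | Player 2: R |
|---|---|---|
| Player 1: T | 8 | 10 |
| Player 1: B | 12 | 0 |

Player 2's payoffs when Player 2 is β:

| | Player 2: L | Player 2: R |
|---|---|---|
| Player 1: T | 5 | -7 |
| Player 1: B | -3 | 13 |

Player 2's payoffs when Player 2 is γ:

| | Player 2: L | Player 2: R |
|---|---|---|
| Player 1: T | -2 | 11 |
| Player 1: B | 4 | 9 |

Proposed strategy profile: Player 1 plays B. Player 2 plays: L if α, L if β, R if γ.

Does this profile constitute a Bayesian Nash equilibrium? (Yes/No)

A profile is a BNE iff every type of every player is best-responding given beliefs about the other side.
Player 1 plays B: E[B] = 7/10·(-2) + 1/5·(-2) + 1/10·(-4) = -11/5; E[T] = -31/5. Best-responding. ✓
Player 2 (type α), facing B: L gives 12, R gives 0. Proposed L is best. ✓
Player 2 (type β), facing B: L gives -3, R gives 13. Proposed L is not best — profitable deviation exists. ✗
Player 2 (type γ), facing B: L gives 4, R gives 9. Proposed R is best. ✓

No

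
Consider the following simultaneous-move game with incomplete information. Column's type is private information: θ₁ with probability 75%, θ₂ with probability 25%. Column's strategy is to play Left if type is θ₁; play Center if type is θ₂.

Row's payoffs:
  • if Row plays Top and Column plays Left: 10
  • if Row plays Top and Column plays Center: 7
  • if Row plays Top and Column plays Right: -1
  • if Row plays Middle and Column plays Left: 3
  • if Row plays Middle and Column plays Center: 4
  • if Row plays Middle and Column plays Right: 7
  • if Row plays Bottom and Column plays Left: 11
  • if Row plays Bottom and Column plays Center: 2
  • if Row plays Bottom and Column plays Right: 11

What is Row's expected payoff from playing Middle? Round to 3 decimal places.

3.250

E[Middle] = 0.75·3 + 0.25·4 = 2.25 + 1 = 3.25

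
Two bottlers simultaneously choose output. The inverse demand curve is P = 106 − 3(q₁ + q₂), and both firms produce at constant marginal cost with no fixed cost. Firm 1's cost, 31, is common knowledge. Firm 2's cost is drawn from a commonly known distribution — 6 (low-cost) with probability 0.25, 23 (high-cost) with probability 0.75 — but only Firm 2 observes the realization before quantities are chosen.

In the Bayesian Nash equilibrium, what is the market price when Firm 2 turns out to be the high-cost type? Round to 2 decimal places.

Type-c best response for Firm 2: q₂(c) = (106 − c)/6 − q₁/2.
Firm 1 maximizes expected profit; its first-order condition is 106 − 6q₁ − 3E[q₂] − 31 = 0.
Substituting E[q₂] and solving: E[c₂] = 18.75, so q₁ = (106 − 2·31 + 18.75)/9 = 6.97222.
q₂(high-cost) = 10.3472, so P = 106 − 3·(6.97222 + 10.3472) = 54.0417.

54.04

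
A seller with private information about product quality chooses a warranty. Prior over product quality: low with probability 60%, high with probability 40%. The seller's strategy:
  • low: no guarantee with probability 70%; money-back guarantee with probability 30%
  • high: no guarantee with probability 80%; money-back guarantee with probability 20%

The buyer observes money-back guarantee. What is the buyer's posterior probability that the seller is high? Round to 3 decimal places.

Apply Bayes' rule using the sender's strategy as the likelihood.
P(money-back guarantee) = 0.6·0.3 + 0.4·0.2 = 0.26
P(high | money-back guarantee) = (0.4·0.2) / 0.26 = 0.08 / 0.26 = 0.307692

0.308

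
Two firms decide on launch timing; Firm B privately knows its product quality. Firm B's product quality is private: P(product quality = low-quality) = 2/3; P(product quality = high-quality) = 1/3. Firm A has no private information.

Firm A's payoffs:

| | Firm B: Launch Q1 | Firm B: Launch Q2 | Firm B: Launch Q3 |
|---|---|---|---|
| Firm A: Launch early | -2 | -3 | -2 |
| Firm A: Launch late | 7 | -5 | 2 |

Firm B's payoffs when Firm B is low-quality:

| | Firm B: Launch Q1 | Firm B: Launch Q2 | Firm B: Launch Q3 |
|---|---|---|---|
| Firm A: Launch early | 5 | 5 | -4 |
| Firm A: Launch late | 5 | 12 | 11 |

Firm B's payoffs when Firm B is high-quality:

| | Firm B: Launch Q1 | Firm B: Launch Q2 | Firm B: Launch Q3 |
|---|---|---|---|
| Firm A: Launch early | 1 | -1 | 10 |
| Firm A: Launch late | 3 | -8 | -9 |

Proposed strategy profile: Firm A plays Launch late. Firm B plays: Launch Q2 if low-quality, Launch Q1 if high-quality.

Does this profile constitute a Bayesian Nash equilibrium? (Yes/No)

Yes

Firm A plays Launch late: E[Launch late] = 2/3·(-5) + 1/3·(7) = -1; E[Launch early] = -8/3. Best-responding. ✓
Firm B (product quality low-quality), facing Launch late: Launch Q1 gives 5, Launch Q2 gives 12, Launch Q3 gives 11. Proposed Launch Q2 is best. ✓
Firm B (product quality high-quality), facing Launch late: Launch Q1 gives 3, Launch Q2 gives -8, Launch Q3 gives -9. Proposed Launch Q1 is best. ✓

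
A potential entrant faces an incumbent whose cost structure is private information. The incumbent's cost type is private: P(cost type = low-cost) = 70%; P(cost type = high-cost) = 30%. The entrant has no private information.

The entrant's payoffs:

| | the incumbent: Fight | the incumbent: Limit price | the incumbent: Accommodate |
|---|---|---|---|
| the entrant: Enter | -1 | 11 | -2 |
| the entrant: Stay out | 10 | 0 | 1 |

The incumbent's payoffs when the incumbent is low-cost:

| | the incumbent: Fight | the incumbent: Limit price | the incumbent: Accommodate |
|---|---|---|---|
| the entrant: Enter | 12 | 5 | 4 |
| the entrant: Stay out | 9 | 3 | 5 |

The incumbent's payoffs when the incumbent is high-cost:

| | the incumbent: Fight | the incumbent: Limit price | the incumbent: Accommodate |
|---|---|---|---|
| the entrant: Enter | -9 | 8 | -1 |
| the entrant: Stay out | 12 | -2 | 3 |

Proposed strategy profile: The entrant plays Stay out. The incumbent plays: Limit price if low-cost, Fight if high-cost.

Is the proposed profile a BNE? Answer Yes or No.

No

The entrant plays Stay out: E[Stay out] = 0.7·(0) + 0.3·(10) = 3; E[Enter] = 7.4. Not best-responding. ✗
The incumbent (cost type low-cost), facing Stay out: Fight gives 9, Limit price gives 3, Accommodate gives 5. Proposed Limit price is not best — profitable deviation exists. ✗
The incumbent (cost type high-cost), facing Stay out: Fight gives 12, Limit price gives -2, Accommodate gives 3. Proposed Fight is best. ✓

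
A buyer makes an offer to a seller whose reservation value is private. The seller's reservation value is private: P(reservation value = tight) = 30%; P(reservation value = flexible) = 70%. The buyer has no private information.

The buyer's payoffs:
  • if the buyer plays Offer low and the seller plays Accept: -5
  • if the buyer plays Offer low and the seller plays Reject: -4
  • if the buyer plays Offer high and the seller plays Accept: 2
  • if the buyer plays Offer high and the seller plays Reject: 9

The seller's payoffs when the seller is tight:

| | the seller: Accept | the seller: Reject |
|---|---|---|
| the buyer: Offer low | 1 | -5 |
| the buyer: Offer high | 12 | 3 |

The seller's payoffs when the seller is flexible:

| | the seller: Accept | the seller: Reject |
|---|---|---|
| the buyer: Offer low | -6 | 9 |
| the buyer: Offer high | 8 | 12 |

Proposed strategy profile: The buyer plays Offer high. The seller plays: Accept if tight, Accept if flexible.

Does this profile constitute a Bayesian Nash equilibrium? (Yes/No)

No

The buyer plays Offer high: E[Offer high] = 0.3·(2) + 0.7·(2) = 2; E[Offer low] = -5. Best-responding. ✓
The seller (reservation value tight), facing Offer high: Accept gives 12, Reject gives 3. Proposed Accept is best. ✓
The seller (reservation value flexible), facing Offer high: Accept gives 8, Reject gives 12. Proposed Accept is not best — profitable deviation exists. ✗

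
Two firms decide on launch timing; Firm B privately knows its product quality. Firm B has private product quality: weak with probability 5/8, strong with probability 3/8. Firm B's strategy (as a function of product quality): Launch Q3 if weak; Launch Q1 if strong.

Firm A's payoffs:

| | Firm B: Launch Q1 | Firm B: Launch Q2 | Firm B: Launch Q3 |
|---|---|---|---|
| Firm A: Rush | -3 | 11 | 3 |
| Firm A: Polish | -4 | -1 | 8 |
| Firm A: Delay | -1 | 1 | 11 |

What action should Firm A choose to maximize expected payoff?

Delay

E[Rush] = 5/8·(3) + 3/8·(-3) = 3/4
E[Polish] = 5/8·(8) + 3/8·(-4) = 7/2
E[Delay] = 5/8·(11) + 3/8·(-1) = 13/2
Best response: Delay (13/2 is the largest).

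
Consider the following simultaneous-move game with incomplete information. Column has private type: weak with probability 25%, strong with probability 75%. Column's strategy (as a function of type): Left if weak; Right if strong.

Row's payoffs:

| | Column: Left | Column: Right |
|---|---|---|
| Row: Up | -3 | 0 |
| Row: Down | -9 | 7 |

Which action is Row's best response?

Down

E[Up] = 0.25·(-3) + 0.75·(0) = -0.75
E[Down] = 0.25·(-9) + 0.75·(7) = 3
Best response: Down (3 is the largest).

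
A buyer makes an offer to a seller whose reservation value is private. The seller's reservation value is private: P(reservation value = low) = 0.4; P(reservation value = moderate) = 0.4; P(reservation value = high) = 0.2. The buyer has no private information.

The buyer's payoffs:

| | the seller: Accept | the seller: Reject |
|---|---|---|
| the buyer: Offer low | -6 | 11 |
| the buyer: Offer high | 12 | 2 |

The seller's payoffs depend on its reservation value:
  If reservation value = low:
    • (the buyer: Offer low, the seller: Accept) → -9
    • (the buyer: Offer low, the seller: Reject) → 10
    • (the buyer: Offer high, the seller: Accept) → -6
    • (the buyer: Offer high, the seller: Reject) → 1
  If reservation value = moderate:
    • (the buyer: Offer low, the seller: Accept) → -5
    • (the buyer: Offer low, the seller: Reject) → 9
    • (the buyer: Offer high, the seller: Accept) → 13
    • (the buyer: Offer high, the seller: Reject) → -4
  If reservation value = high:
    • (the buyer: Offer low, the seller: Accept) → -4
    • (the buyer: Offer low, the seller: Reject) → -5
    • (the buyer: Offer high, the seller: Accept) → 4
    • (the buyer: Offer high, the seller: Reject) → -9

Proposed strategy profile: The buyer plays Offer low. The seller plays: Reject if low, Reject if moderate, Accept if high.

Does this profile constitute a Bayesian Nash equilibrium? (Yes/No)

Yes

The buyer plays Offer low: E[Offer low] = 0.4·(11) + 0.4·(11) + 0.2·(-6) = 7.6; E[Offer high] = 4. Best-responding. ✓
The seller (reservation value low), facing Offer low: Accept gives -9, Reject gives 10. Proposed Reject is best. ✓
The seller (reservation value moderate), facing Offer low: Accept gives -5, Reject gives 9. Proposed Reject is best. ✓
The seller (reservation value high), facing Offer low: Accept gives -4, Reject gives -5. Proposed Accept is best. ✓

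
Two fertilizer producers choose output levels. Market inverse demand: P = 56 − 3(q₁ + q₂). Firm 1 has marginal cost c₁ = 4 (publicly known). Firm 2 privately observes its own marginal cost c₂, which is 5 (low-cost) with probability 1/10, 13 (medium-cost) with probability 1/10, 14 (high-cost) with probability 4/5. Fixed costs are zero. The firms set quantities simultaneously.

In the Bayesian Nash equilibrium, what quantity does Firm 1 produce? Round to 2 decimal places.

6.78

Each type of Firm 2 best-responds to q₁; Firm 1 best-responds to the expected q₂ over Firm 2's types.
Firm 2 with cost c maximizes (56 − 3(q₁+q₂) − c)·q₂, giving q₂(c) = (56 − c − 3q₁)/6.
E[c₂] = 1/10·5 + 1/10·13 + 4/5·14 = 13
Firm 1's FOC against E[q₂] yields q₁ = (56 − 2·4 + E[c₂])/9 = (56 − 8 + 13)/9 = 6.77778.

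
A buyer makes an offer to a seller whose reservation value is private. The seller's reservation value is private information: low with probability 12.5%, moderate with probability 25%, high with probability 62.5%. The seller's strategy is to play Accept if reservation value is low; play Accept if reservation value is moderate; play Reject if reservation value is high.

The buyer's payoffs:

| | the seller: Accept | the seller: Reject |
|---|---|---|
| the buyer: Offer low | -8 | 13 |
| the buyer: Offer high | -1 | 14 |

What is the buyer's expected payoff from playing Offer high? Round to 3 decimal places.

E[Offer high] = 0.125·(-1) + 0.25·(-1) + 0.625·14 = (-0.125) + (-0.25) + 8.75 = 8.375

8.375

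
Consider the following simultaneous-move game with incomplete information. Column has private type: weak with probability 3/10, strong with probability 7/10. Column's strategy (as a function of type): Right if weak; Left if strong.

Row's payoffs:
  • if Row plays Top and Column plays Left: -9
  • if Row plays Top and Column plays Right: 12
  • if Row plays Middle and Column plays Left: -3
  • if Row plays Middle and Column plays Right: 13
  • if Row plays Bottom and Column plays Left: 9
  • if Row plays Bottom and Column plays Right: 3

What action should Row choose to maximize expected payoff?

Bottom

E[Top] = 3/10·(12) + 7/10·(-9) = -27/10
E[Middle] = 3/10·(13) + 7/10·(-3) = 9/5
E[Bottom] = 3/10·(3) + 7/10·(9) = 36/5
Best response: Bottom (36/5 is the largest).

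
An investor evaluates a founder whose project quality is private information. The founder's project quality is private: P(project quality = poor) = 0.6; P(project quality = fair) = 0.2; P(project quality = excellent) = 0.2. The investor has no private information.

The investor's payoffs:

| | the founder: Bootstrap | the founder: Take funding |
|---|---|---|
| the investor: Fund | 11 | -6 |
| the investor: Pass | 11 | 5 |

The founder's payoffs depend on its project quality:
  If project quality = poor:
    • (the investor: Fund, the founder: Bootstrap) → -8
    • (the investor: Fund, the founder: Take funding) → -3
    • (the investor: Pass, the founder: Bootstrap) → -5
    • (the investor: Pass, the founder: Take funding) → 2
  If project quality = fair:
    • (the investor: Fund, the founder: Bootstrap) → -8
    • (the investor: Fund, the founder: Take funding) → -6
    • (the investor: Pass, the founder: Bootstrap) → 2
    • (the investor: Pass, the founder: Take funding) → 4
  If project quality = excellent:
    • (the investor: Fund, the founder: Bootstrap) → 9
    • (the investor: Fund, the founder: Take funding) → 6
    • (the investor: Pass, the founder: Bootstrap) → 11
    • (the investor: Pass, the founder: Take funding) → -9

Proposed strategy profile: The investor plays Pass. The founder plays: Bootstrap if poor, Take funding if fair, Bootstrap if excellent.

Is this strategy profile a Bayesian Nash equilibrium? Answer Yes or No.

A profile is a BNE iff every type of every player is best-responding given beliefs about the other side.
The investor plays Pass: E[Pass] = 0.6·(11) + 0.2·(5) + 0.2·(11) = 9.8; E[Fund] = 7.6. Best-responding. ✓
The founder (project quality poor), facing Pass: Bootstrap gives -5, Take funding gives 2. Proposed Bootstrap is not best — profitable deviation exists. ✗
The founder (project quality fair), facing Pass: Bootstrap gives 2, Take funding gives 4. Proposed Take funding is best. ✓
The founder (project quality excellent), facing Pass: Bootstrap gives 11, Take funding gives -9. Proposed Bootstrap is best. ✓

No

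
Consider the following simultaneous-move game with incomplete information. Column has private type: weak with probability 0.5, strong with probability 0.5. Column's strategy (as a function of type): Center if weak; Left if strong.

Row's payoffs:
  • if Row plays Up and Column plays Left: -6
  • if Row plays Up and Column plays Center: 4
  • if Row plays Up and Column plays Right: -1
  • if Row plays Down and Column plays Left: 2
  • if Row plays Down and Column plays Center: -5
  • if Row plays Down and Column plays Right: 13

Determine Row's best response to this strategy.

E[Up] = 0.5·(4) + 0.5·(-6) = -1
E[Down] = 0.5·(-5) + 0.5·(2) = -1.5
Best response: Up (-1 is the largest).

Up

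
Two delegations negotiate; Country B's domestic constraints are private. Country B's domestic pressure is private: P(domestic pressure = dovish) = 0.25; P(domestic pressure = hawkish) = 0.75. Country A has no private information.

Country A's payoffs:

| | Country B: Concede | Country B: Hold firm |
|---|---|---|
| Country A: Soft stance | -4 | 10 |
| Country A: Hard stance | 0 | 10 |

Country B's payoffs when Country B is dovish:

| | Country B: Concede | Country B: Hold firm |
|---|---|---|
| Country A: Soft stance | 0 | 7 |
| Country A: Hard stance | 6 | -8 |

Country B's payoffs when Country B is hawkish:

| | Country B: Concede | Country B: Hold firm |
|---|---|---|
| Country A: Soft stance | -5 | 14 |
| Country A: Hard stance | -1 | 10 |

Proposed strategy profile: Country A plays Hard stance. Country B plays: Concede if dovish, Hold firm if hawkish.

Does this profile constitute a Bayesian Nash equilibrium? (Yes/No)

Yes

Country A plays Hard stance: E[Hard stance] = 0.25·(0) + 0.75·(10) = 7.5; E[Soft stance] = 6.5. Best-responding. ✓
Country B (domestic pressure dovish), facing Hard stance: Concede gives 6, Hold firm gives -8. Proposed Concede is best. ✓
Country B (domestic pressure hawkish), facing Hard stance: Concede gives -1, Hold firm gives 10. Proposed Hold firm is best. ✓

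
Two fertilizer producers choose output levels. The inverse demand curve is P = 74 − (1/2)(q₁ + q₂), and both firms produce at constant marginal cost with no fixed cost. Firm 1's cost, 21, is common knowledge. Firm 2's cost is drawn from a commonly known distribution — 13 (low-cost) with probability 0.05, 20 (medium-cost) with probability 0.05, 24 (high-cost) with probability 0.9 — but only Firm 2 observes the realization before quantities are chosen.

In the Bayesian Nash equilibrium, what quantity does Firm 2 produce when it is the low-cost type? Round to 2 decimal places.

42.58

Firm 2 with cost c maximizes (74 − (1/2)(q₁+q₂) − c)·q₂, giving q₂(c) = (74 − c − (1/2)q₁).
E[c₂] = 0.05·13 + 0.05·20 + 0.9·24 = 23.25
Firm 1's FOC against E[q₂] yields q₁ = (74 − 2·21 + E[c₂])/(3/2) = (74 − 42 + 23.25)/(3/2) = 36.8333.
q₂(low-cost) = (74 − 13 − (1/2)·36.8333) = 42.5833.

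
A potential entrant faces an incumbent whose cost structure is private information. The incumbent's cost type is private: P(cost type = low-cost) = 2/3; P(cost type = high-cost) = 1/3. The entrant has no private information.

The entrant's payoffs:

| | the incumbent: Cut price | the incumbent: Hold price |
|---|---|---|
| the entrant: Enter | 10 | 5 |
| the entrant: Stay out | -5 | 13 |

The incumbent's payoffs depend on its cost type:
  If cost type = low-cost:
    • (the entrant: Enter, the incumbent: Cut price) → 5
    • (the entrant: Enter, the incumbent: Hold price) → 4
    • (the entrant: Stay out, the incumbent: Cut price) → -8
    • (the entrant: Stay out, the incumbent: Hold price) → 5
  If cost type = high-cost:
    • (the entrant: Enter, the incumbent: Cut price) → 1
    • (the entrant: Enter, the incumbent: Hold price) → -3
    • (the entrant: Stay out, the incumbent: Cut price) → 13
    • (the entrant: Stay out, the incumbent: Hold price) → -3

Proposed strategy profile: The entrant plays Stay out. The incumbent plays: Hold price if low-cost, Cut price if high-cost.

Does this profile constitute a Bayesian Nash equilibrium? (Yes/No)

The entrant plays Stay out: E[Stay out] = 2/3·(13) + 1/3·(-5) = 7; E[Enter] = 20/3. Best-responding. ✓
The incumbent (cost type low-cost), facing Stay out: Cut price gives -8, Hold price gives 5. Proposed Hold price is best. ✓
The incumbent (cost type high-cost), facing Stay out: Cut price gives 13, Hold price gives -3. Proposed Cut price is best. ✓

Yes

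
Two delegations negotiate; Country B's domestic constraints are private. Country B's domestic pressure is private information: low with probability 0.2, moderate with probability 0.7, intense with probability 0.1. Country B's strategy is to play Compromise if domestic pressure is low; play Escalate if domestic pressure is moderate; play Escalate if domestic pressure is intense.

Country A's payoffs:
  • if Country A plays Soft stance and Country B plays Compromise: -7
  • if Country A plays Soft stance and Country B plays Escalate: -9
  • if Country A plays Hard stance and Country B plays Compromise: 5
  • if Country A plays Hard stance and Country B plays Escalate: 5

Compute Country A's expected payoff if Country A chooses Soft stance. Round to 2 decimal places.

-8.60

E[Soft stance] = 0.2·(-7) + 0.7·(-9) + 0.1·(-9) = (-1.4) + (-6.3) + (-0.9) = -8.6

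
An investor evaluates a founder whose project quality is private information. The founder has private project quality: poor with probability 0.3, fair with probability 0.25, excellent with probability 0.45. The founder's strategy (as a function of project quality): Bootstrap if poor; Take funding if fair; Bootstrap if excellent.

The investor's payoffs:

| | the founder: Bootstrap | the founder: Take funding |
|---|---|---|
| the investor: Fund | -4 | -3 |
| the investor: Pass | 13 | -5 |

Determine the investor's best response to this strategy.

Pass

E[Fund] = 0.3·(-4) + 0.25·(-3) + 0.45·(-4) = -3.75
E[Pass] = 0.3·(13) + 0.25·(-5) + 0.45·(13) = 8.5
Best response: Pass (8.5 is the largest).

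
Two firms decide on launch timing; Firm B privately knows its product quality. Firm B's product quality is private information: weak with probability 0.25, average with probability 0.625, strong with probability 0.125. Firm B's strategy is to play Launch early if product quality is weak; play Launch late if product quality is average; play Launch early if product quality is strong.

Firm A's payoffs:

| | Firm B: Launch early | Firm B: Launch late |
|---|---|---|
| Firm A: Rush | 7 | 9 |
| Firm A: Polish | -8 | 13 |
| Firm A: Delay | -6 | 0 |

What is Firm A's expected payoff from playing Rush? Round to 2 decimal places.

Take the expectation over Firm B's product quality, weighting each type's action by its prior probability.
E[Rush] = 0.25·7 + 0.625·9 + 0.125·7 = 1.75 + 5.625 + 0.875 = 8.25

8.25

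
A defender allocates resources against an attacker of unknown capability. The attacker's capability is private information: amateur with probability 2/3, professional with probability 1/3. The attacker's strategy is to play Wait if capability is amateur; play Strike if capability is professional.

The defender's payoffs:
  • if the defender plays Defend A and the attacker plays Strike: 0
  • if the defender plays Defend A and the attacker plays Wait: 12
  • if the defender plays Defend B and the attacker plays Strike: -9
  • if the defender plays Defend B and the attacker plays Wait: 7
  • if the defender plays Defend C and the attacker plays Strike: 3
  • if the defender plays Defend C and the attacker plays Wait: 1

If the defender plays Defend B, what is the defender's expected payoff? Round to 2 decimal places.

1.67

Take the expectation over the attacker's capability, weighting each type's action by its prior probability.
E[Defend B] = 2/3·7 + 1/3·(-9) = 14/3 + (-3) = 5/3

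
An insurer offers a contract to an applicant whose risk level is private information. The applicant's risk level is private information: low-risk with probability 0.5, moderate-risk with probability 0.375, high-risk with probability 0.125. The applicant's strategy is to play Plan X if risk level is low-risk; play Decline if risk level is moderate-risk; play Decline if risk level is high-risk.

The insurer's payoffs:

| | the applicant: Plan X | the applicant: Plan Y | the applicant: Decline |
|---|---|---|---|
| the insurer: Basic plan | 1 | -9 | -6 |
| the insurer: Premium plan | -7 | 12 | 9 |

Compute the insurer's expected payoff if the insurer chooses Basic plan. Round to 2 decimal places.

E[Basic plan] = 0.5·1 + 0.375·(-6) + 0.125·(-6) = 0.5 + (-2.25) + (-0.75) = -2.5

-2.50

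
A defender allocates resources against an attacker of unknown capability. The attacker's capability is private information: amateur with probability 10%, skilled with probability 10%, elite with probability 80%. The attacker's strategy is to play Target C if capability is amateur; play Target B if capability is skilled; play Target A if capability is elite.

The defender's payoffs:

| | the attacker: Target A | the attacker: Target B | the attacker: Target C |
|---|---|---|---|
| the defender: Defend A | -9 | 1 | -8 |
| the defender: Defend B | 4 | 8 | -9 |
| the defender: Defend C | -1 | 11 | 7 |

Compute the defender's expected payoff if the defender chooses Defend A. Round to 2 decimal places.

E[Defend A] = 0.1·(-8) + 0.1·1 + 0.8·(-9) = (-0.8) + 0.1 + (-7.2) = -7.9

-7.90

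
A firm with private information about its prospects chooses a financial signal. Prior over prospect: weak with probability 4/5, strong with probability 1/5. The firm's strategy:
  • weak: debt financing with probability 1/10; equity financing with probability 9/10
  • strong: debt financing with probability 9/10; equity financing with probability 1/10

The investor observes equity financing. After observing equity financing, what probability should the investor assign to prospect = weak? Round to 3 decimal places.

P(equity financing) = (4/5)·(9/10) + (1/5)·(1/10) = 37/50
P(weak | equity financing) = ((4/5)·(9/10)) / (37/50) = (18/25) / (37/50) = 36/37

0.973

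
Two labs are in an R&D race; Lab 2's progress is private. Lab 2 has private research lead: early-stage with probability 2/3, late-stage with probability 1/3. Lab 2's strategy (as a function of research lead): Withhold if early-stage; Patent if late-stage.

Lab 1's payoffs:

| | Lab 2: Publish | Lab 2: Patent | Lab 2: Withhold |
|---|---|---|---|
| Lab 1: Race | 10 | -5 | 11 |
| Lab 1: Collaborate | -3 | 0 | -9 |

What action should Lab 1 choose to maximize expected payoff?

Compute Lab 1's expected payoff for each action, taking the expectation over Lab 2's type.
E[Race] = 2/3·(11) + 1/3·(-5) = 17/3
E[Collaborate] = 2/3·(-9) + 1/3·(0) = -6
Best response: Race (17/3 is the largest).

Race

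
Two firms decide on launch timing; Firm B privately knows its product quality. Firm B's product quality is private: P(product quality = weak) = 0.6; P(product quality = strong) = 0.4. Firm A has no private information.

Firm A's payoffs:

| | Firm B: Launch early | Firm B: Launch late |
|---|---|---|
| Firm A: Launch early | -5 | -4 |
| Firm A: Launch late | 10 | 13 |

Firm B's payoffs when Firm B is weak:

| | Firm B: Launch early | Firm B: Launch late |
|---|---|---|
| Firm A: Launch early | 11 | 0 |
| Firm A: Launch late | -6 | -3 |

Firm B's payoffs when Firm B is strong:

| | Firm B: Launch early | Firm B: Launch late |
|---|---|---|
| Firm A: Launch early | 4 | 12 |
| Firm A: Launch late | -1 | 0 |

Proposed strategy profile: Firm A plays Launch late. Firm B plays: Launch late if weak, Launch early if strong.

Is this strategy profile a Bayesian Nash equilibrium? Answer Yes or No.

Firm A plays Launch late: E[Launch late] = 0.6·(13) + 0.4·(10) = 11.8; E[Launch early] = -4.4. Best-responding. ✓
Firm B (product quality weak), facing Launch late: Launch early gives -6, Launch late gives -3. Proposed Launch late is best. ✓
Firm B (product quality strong), facing Launch late: Launch early gives -1, Launch late gives 0. Proposed Launch early is not best — profitable deviation exists. ✗

No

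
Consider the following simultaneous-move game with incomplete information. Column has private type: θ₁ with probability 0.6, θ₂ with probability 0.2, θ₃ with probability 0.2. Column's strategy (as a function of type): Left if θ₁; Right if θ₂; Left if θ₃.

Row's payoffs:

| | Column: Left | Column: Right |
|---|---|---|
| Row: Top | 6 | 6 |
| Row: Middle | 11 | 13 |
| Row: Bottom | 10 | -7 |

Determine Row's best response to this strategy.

Middle

Compute Row's expected payoff for each action, taking the expectation over Column's type.
E[Top] = 0.6·(6) + 0.2·(6) + 0.2·(6) = 6
E[Middle] = 0.6·(11) + 0.2·(13) + 0.2·(11) = 11.4
E[Bottom] = 0.6·(10) + 0.2·(-7) + 0.2·(10) = 6.6
Best response: Middle (11.4 is the largest).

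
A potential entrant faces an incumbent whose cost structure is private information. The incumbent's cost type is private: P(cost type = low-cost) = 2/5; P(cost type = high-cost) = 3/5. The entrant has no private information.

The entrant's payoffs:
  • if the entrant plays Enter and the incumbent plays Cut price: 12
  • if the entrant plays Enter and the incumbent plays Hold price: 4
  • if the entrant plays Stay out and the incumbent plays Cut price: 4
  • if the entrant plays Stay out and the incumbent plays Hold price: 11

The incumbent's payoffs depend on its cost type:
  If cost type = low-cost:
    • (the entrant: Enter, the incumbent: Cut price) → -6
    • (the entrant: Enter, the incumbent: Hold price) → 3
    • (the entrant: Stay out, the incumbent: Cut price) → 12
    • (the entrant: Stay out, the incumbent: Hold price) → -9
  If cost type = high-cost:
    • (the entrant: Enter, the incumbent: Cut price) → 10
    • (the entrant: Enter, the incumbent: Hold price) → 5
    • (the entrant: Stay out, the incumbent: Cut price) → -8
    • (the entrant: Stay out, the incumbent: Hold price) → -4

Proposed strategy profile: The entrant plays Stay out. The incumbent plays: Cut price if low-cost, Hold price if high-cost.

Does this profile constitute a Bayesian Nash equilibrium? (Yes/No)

The entrant plays Stay out: E[Stay out] = 2/5·(4) + 3/5·(11) = 41/5; E[Enter] = 36/5. Best-responding. ✓
The incumbent (cost type low-cost), facing Stay out: Cut price gives 12, Hold price gives -9. Proposed Cut price is best. ✓
The incumbent (cost type high-cost), facing Stay out: Cut price gives -8, Hold price gives -4. Proposed Hold price is best. ✓

Yes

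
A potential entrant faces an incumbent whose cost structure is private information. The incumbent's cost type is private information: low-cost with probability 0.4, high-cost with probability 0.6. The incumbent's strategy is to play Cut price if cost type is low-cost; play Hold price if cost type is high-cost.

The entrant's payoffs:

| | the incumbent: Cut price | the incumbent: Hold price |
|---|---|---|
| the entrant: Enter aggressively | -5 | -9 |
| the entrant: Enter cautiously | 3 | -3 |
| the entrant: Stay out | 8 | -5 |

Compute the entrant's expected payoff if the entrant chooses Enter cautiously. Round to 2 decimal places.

-0.60

E[Enter cautiously] = 0.4·3 + 0.6·(-3) = 1.2 + (-1.8) = -0.6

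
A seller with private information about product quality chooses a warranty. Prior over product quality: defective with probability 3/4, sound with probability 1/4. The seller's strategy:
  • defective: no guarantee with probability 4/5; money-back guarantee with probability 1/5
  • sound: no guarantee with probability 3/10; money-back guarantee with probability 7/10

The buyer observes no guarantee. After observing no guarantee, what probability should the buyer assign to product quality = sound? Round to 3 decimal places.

0.111

Apply Bayes' rule using the sender's strategy as the likelihood.
P(no guarantee) = (3/4)·(4/5) + (1/4)·(3/10) = 27/40
P(sound | no guarantee) = ((1/4)·(3/10)) / (27/40) = (3/40) / (27/40) = 1/9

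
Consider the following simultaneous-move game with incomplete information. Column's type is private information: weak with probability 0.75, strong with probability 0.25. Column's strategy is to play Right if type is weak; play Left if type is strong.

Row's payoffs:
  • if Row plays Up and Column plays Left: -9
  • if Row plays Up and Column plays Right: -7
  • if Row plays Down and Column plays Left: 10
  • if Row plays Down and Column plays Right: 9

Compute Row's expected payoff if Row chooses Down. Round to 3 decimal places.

9.250

Take the expectation over Column's type, weighting each type's action by its prior probability.
E[Down] = 0.75·9 + 0.25·10 = 6.75 + 2.5 = 9.25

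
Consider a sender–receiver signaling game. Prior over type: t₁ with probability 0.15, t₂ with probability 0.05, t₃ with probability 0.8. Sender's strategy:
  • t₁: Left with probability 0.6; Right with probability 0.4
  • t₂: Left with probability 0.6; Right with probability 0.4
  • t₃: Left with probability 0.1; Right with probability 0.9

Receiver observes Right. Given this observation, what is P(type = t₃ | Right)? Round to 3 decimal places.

0.900

Apply Bayes' rule using the sender's strategy as the likelihood.
P(Right) = 0.15·0.4 + 0.05·0.4 + 0.8·0.9 = 0.8
P(t₃ | Right) = (0.8·0.9) / 0.8 = 0.72 / 0.8 = 0.9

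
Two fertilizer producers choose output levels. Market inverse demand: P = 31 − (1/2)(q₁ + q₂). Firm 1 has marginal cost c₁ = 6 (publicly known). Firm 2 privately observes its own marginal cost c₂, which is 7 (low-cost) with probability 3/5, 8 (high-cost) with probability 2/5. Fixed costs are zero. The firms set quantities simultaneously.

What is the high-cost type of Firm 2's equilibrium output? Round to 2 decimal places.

Type-c best response for Firm 2: q₂(c) = (31 − c) − q₁/2.
Firm 1 maximizes expected profit; its first-order condition is 31 − q₁ − (1/2)E[q₂] − 6 = 0.
Substituting E[q₂] and solving: E[c₂] = 7.4, so q₁ = (31 − 2·6 + 7.4)/(3/2) = 17.6.
q₂(high-cost) = (31 − 8 − (1/2)·17.6) = 14.2.

14.20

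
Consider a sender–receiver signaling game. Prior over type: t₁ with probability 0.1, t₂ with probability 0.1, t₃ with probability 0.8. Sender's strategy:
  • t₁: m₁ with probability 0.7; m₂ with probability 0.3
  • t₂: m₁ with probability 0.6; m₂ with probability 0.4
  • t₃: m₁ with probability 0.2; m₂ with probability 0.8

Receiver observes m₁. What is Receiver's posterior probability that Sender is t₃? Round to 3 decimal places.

P(m₁) = 0.1·0.7 + 0.1·0.6 + 0.8·0.2 = 0.29
P(t₃ | m₁) = (0.8·0.2) / 0.29 = 0.16 / 0.29 = 0.551724

0.552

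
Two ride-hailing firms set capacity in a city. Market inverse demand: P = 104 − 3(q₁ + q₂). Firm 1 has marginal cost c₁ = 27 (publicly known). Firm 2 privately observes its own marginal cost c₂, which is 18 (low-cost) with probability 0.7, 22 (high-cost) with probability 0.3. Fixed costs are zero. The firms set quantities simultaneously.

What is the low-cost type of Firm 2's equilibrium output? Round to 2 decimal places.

10.49

Firm 2 with cost c maximizes (104 − 3(q₁+q₂) − c)·q₂, giving q₂(c) = (104 − c − 3q₁)/6.
E[c₂] = 0.7·18 + 0.3·22 = 19.2
Firm 1's FOC against E[q₂] yields q₁ = (104 − 2·27 + E[c₂])/9 = (104 − 54 + 19.2)/9 = 7.68889.
q₂(low-cost) = (104 − 18 − 3·7.68889)/6 = 10.4889.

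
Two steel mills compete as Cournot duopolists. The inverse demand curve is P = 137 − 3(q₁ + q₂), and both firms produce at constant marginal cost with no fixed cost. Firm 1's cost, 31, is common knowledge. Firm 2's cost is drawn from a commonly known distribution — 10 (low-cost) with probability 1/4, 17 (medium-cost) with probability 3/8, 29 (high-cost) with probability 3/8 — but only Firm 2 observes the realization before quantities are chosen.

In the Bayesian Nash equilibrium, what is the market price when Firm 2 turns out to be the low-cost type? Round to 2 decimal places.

57.71

Type-c best response for Firm 2: q₂(c) = (137 − c)/6 − q₁/2.
Firm 1 maximizes expected profit; its first-order condition is 137 − 6q₁ − 3E[q₂] − 31 = 0.
Substituting E[q₂] and solving: E[c₂] = 19.75, so q₁ = (137 − 2·31 + 19.75)/9 = 10.5278.
q₂(low-cost) = 15.9028, so P = 137 − 3·(10.5278 + 15.9028) = 57.7083.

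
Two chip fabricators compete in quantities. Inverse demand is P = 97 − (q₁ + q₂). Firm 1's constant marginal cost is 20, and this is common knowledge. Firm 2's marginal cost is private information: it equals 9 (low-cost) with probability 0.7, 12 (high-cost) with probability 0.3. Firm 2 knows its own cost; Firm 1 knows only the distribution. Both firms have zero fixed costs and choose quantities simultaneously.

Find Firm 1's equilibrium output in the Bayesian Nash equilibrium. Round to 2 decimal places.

Firm 2 with cost c maximizes (97 − (q₁+q₂) − c)·q₂, giving q₂(c) = (97 − c − q₁)/2.
E[c₂] = 0.7·9 + 0.3·12 = 9.9
Firm 1's FOC against E[q₂] yields q₁ = (97 − 2·20 + E[c₂])/3 = (97 − 40 + 9.9)/3 = 22.3.

22.30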